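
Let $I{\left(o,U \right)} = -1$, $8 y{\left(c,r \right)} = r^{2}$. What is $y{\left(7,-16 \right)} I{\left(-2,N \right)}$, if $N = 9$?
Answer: $-32$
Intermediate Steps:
$y{\left(c,r \right)} = \frac{r^{2}}{8}$
$y{\left(7,-16 \right)} I{\left(-2,N \right)} = \frac{\left(-16\right)^{2}}{8} \left(-1\right) = \frac{1}{8} \cdot 256 \left(-1\right) = 32 \left(-1\right) = -32$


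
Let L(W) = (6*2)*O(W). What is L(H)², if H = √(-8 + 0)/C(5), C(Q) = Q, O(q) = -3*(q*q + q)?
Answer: -176256/625 - 41472*I*√2/125 ≈ -282.01 - 469.2*I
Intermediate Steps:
O(q) = -3*q - 3*q² (O(q) = -3*(q² + q) = -3*(q + q²) = -3*q - 3*q²)
H = 2*I*√2/5 (H = √(-8 + 0)/5 = √(-8)*(⅕) = (2*I*√2)*(⅕) = 2*I*√2/5 ≈ 0.56569*I)
L(W) = -36*W*(1 + W) (L(W) = (6*2)*(-3*W*(1 + W)) = 12*(-3*W*(1 + W)) = -36*W*(1 + W))
L(H)² = (-36*2*I*√2/5*(1 + 2*I*√2/5))² = (-72*I*√2*(1 + 2*I*√2/5)/5)² = -10368*(1 + 2*I*√2/5)²/25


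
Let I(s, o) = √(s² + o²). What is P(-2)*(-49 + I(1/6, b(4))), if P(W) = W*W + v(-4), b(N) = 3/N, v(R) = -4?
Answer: 0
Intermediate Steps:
P(W) = -4 + W² (P(W) = W*W - 4 = W² - 4 = -4 + W²)
I(s, o) = √(o² + s²)
P(-2)*(-49 + I(1/6, b(4))) = (-4 + (-2)²)*(-49 + √((3/4)² + (1/6)²)) = (-4 + 4)*(-49 + √((3*(¼))² + (⅙)²)) = 0*(-49 + √((¾)² + 1/36)) = 0*(-49 + √(9/16 + 1/36)) = 0*(-49 + √(85/144)) = 0*(-49 + √85/12) = 0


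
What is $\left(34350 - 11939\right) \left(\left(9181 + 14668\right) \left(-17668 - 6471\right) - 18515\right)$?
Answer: $-12902226187186$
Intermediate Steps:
$\left(34350 - 11939\right) \left(\left(9181 + 14668\right) \left(-17668 - 6471\right) - 18515\right) = 22411 \left(23849 \left(-24139\right) - 18515\right) = 22411 \left(-575691011 - 18515\right) = 22411 \left(-575709526\right) = -12902226187186$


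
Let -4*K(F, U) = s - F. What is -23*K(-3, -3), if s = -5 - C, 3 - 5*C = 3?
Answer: -23/2 ≈ -11.500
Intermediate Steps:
C = 0 (C = ⅗ - ⅕*3 = ⅗ - ⅗ = 0)
s = -5 (s = -5 - 1*0 = -5 + 0 = -5)
K(F, U) = 5/4 + F/4 (K(F, U) = -(-5 - F)/4 = 5/4 + F/4)
-23*K(-3, -3) = -23*(5/4 + (¼)*(-3)) = -23*(5/4 - ¾) = -23*½ = -23/2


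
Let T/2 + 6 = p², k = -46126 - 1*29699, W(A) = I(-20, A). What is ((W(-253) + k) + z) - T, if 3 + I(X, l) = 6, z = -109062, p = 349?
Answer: -428474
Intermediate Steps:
I(X, l) = 3 (I(X, l) = -3 + 6 = 3)
W(A) = 3
k = -75825 (k = -46126 - 29699 = -75825)
T = 243590 (T = -12 + 2*349² = -12 + 2*121801 = -12 + 243602 = 243590)
((W(-253) + k) + z) - T = ((3 - 75825) - 109062) - 1*243590 = (-75822 - 109062) - 243590 = -184884 - 243590 = -428474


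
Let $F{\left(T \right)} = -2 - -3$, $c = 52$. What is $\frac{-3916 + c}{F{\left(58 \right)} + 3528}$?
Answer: $- \frac{3864}{3529} \approx -1.0949$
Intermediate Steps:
$F{\left(T \right)} = 1$ ($F{\left(T \right)} = -2 + 3 = 1$)
$\frac{-3916 + c}{F{\left(58 \right)} + 3528} = \frac{-3916 + 52}{1 + 3528} = - \frac{3864}{3529}$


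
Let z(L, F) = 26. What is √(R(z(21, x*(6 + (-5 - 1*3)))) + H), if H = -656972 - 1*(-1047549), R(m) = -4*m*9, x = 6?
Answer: √389641 ≈ 624.21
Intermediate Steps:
R(m) = -36*m
H = 390577 (H = -656972 + 1047549 = 390577)
√(R(z(21, x*(6 + (-5 - 1*3)))) + H) = √(-36*26 + 390577) = √(-936 + 390577) = √389641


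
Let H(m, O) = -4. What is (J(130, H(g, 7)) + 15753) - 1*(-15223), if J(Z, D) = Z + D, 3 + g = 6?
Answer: 31102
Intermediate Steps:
g = 3 (g = -3 + 6 = 3)
J(Z, D) = D + Z
(J(130, H(g, 7)) + 15753) - 1*(-15223) = ((-4 + 130) + 15753) - 1*(-15223) = (126 + 15753) + 15223 = 15879 + 15223 = 31102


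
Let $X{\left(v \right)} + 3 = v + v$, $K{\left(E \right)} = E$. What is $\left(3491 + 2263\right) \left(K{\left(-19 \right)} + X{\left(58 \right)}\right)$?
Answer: $540876$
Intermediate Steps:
$X{\left(v \right)} = -3 + 2 v$ ($X{\left(v \right)} = -3 + \left(v + v\right) = -3 + 2 v$)
$\left(3491 + 2263\right) \left(K{\left(-19 \right)} + X{\left(58 \right)}\right) = \left(3491 + 2263\right) \left(-19 + \left(-3 + 2 \cdot 58\right)\right) = 5754 \left(-19 + \left(-3 + 116\right)\right) = 5754 \left(-19 + 113\right) = 5754 \cdot 94 = 540876$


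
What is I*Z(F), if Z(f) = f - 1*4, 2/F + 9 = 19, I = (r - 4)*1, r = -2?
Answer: 114/5 ≈ 22.800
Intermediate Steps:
I = -6 (I = (-2 - 4)*1 = -6*1 = -6)
F = ⅕ (F = 2/(-9 + 19) = 2/10 = 2*(⅒) = ⅕ ≈ 0.20000)
Z(f) = -4 + f (Z(f) = f - 4 = -4 + f)
I*Z(F) = -6*(-4 + ⅕) = -6*(-19/5) = 114/5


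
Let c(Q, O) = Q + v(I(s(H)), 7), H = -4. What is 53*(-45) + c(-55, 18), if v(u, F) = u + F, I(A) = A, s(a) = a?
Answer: -2437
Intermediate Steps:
v(u, F) = F + u
c(Q, O) = 3 + Q (c(Q, O) = Q + (7 - 4) = Q + 3 = 3 + Q)
53*(-45) + c(-55, 18) = 53*(-45) + (3 - 55) = -2385 - 52 = -2437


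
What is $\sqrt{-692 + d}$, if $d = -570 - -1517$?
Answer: $\sqrt{255} \approx 15.969$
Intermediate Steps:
$d = 947$ ($d = -570 + 1517 = 947$)
$\sqrt{-692 + d} = \sqrt{-692 + 947} = \sqrt{255}$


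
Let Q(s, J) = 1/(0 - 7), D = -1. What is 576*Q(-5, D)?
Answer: -576/7 ≈ -82.286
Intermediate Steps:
Q(s, J) = -1/7 (Q(s, J) = 1/(-7) = -1/7)
576*Q(-5, D) = 576*(-1/7) = -576/7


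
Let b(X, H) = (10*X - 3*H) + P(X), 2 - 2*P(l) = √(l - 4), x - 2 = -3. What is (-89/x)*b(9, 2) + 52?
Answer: 7617 - 89*√5/2 ≈ 7517.5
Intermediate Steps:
x = -1 (x = 2 - 3 = -1)
P(l) = 1 - √(-4 + l)/2 (P(l) = 1 - √(l - 4)/2 = 1 - √(-4 + l)/2)
b(X, H) = 1 - 3*H + 10*X - √(-4 + X)/2 (b(X, H) = (10*X - 3*H) + (1 - √(-4 + X)/2) = (-3*H + 10*X) + (1 - √(-4 + X)/2) = 1 - 3*H + 10*X - √(-4 + X)/2)
(-89/x)*b(9, 2) + 52 = (-89/(-1))*(1 - 3*2 + 10*9 - √(-4 + 9)/2) + 52 = (-89*(-1))*(1 - 6 + 90 - √5/2) + 52 = 89*(85 - √5/2) + 52 = (7565 - 89*√5/2) + 52 = 7617 - 89*√5/2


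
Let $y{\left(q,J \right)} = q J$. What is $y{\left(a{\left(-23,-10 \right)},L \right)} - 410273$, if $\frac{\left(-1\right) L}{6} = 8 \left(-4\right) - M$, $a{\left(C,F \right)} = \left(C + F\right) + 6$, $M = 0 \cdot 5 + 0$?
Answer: $-415457$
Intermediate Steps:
$M = 0$ ($M = 0 + 0 = 0$)
$a{\left(C,F \right)} = 6 + C + F$
$L = 192$ ($L = - 6 \left(8 \left(-4\right) - 0\right) = - 6 \left(-32 + 0\right) = \left(-6\right) \left(-32\right) = 192$)
$y{\left(q,J \right)} = J q$
$y{\left(a{\left(-23,-10 \right)},L \right)} - 410273 = 192 \left(6 - 23 - 10\right) - 410273 = 192 \left(-27\right) - 410273 = -5184 - 410273 = -415457$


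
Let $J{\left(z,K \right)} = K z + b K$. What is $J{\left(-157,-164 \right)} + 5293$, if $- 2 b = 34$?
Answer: $33829$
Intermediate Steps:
$b = -17$ ($b = \left(- \frac{1}{2}\right) 34 = -17$)
$J{\left(z,K \right)} = - 17 K + K z$ ($J{\left(z,K \right)} = K z - 17 K = - 17 K + K z$)
$J{\left(-157,-164 \right)} + 5293 = - 164 \left(-17 - 157\right) + 5293 = \left(-164\right) \left(-174\right) + 5293 = 28536 + 5293 = 33829$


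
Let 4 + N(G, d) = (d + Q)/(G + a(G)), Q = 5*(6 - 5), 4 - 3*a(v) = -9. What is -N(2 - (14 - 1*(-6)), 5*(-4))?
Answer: 119/41 ≈ 2.9024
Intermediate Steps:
a(v) = 13/3 (a(v) = 4/3 - ⅓*(-9) = 4/3 + 3 = 13/3)
Q = 5 (Q = 5*1 = 5)
N(G, d) = -4 + (5 + d)/(13/3 + G) (N(G, d) = -4 + (d + 5)/(G + 13/3) = -4 + (5 + d)/(13/3 + G))
-N(2 - (14 - 1*(-6)), 5*(-4)) = -(-37 - 12*(2 - (14 - 1*(-6))) + 3*(5*(-4)))/(13 + 3*(2 - (14 - 1*(-6)))) = -(-37 - 12*(2 - (14 + 6)) + 3*(-20))/(13 + 3*(2 - (14 + 6))) = -(-37 - 12*(2 - 1*20) - 60)/(13 + 3*(2 - 1*20)) = -(-37 - 12*(2 - 20) - 60)/(13 + 3*(2 - 20)) = -(-37 - 12*(-18) - 60)/(13 + 3*(-18)) = -(-37 + 216 - 60)/(13 - 54) = -119/(-41) = -(-1)*119/41 = -1*(-119/41) = 119/41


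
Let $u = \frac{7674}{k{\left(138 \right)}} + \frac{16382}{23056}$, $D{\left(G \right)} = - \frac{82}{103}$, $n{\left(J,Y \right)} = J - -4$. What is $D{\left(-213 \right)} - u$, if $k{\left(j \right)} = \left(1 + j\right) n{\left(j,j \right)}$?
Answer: $- \frac{22211327469}{11718292696} \approx -1.8954$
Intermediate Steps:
$n{\left(J,Y \right)} = 4 + J$ ($n{\left(J,Y \right)} = J + 4 = 4 + J$)
$D{\left(G \right)} = - \frac{82}{103}$ ($D{\left(G \right)} = \left(-82\right) \frac{1}{103} = - \frac{82}{103}$)
$k{\left(j \right)} = \left(1 + j\right) \left(4 + j\right)$
$u = \frac{125069915}{113769832}$ ($u = \frac{7674}{\left(1 + 138\right) \left(4 + 138\right)} + \frac{16382}{23056} = \frac{7674}{139 \cdot 142} + 16382 \cdot \frac{1}{23056} = \frac{7674}{19738} + \frac{8191}{11528} = 7674 \cdot \frac{1}{19738} + \frac{8191}{11528} = \frac{3837}{9869} + \frac{8191}{11528} = \frac{125069915}{113769832} \approx 1.0993$)
$D{\left(-213 \right)} - u = - \frac{82}{103} - \frac{125069915}{113769832} = - \frac{22211327469}{11718292696}$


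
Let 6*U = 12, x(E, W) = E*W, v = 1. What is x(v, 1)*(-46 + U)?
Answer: -44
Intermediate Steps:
U = 2 (U = (1/6)*12 = 2)
x(v, 1)*(-46 + U) = (1*1)*(-46 + 2) = 1*(-44) = -44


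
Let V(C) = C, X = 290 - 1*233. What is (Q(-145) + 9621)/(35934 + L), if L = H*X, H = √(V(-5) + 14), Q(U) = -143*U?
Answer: 30356/36105 ≈ 0.84077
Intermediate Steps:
X = 57 (X = 290 - 233 = 57)
H = 3 (H = √(-5 + 14) = √9 = 3)
L = 171 (L = 3*57 = 171)
(Q(-145) + 9621)/(35934 + L) = (-143*(-145) + 9621)/(35934 + 171) = (20735 + 9621)/36105 = 30356*(1/36105) = 30356/36105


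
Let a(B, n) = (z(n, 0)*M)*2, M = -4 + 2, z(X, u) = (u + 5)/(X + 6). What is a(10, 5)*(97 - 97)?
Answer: 0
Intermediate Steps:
z(X, u) = (5 + u)/(6 + X)
M = -2
a(B, n) = -20/(6 + n) (a(B, n) = (((5 + 0)/(6 + n))*(-2))*2 = ((5/(6 + n))*(-2))*2 = -10/(6 + n)*2 = -20/(6 + n))
a(10, 5)*(97 - 97) = (-20/(6 + 5))*(97 - 97) = -20/11*0 = 0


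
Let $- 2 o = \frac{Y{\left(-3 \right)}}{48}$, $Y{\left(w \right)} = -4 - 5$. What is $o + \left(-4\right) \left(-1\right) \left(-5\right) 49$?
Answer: $- \frac{31357}{32} \approx -979.91$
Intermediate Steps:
$Y{\left(w \right)} = -9$ ($Y{\left(w \right)} = -4 - 5 = -9$)
$o = \frac{3}{32}$ ($o = - \frac{\left(-9\right) \frac{1}{48}}{2} = \left(- \frac{1}{2}\right) \left(- \frac{3}{16}\right) = \frac{3}{32} \approx 0.09375$)
$o + \left(-4\right) \left(-1\right) \left(-5\right) 49 = \frac{3}{32} + \left(-4\right) \left(-1\right) \left(-5\right) 49 = \frac{3}{32} + 4 \left(-5\right) 49 = \frac{3}{32} - 980 = - \frac{31357}{32}$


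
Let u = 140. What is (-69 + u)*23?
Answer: 1633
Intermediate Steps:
(-69 + u)*23 = (-69 + 140)*23 = 71*23 = 1633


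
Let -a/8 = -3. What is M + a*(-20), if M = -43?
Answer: -523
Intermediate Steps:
a = 24 (a = -8*(-3) = 24)
M + a*(-20) = -43 + 24*(-20) = -43 - 480 = -523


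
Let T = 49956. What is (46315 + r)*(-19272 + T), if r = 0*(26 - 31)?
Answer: 1421129460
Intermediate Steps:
r = 0 (r = 0*(-5) = 0)
(46315 + r)*(-19272 + T) = (46315 + 0)*(-19272 + 49956) = 46315*30684 = 1421129460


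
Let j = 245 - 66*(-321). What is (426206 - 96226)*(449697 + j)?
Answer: 155462817440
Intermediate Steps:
j = 21431 (j = 245 + 21186 = 21431)
(426206 - 96226)*(449697 + j) = (426206 - 96226)*(449697 + 21431) = 329980*471128 = 155462817440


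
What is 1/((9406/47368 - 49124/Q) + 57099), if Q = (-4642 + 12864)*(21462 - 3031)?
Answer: 1794532914244/102466390634253971 ≈ 1.7513e-5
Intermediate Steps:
Q = 151539682 (Q = 8222*18431 = 151539682)
1/((9406/47368 - 49124/Q) + 57099) = 1/((9406/47368 - 49124/151539682) + 57099) = 1/((9406*(1/47368) - 49124*1/151539682) + 57099) = 1/((4703/23684 - 24562/75769841) + 57099) = 1/(355763835815/1794532914244 + 57099) = 1/(102466390634253971/1794532914244) = 1794532914244/102466390634253971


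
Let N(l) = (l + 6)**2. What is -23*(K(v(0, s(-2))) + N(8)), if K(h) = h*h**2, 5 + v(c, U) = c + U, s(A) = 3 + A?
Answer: -3036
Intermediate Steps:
v(c, U) = -5 + U + c (v(c, U) = -5 + (c + U) = -5 + (U + c) = -5 + U + c)
N(l) = (6 + l)**2
K(h) = h**3
-23*(K(v(0, s(-2))) + N(8)) = -23*((-5 + (3 - 2) + 0)**3 + (6 + 8)**2) = -23*((-5 + 1 + 0)**3 + 14**2) = -23*((-4)**3 + 196) = -23*(-64 + 196) = -23*132 = -3036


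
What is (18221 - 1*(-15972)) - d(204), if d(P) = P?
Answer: 33989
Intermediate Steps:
(18221 - 1*(-15972)) - d(204) = (18221 - 1*(-15972)) - 1*204 = (18221 + 15972) - 204 = 34193 - 204 = 33989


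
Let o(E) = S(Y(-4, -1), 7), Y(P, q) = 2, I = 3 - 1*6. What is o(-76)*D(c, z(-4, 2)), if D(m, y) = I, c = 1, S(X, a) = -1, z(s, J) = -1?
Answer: 3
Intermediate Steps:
I = -3 (I = 3 - 6 = -3)
o(E) = -1
D(m, y) = -3
o(-76)*D(c, z(-4, 2)) = -1*(-3) = 3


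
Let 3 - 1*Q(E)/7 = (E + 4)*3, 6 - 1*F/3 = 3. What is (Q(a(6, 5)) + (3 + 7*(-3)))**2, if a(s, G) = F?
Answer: 72900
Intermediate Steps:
F = 9 (F = 18 - 3*3 = 18 - 9 = 9)
a(s, G) = 9
Q(E) = -63 - 21*E (Q(E) = 21 - 7*(E + 4)*3 = 21 - 7*(4 + E)*3 = 21 - 7*(12 + 3*E) = 21 + (-84 - 21*E) = -63 - 21*E)
(Q(a(6, 5)) + (3 + 7*(-3)))**2 = ((-63 - 21*9) + (3 + 7*(-3)))**2 = ((-63 - 189) + (3 - 21))**2 = (-252 - 18)**2 = (-270)**2 = 72900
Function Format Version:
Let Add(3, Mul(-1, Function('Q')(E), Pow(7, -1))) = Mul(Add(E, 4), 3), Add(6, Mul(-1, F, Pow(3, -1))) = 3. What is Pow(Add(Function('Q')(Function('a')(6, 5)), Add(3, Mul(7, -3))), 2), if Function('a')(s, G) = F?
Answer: 72900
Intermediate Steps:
F = 9 (F = Add(18, Mul(-3, 3)) = Add(18, -9) = 9)
Function('a')(s, G) = 9
Function('Q')(E) = Add(-63, Mul(-21, E)) (Function('Q')(E) = Add(21, Mul(-7, Mul(Add(E, 4), 3))) = Add(21, Mul(-7, Mul(Add(4, E), 3))) = Add(21, Mul(-7, Add(12, Mul(3, E)))) = Add(21, Add(-84, Mul(-21, E))) = Add(-63, Mul(-21, E)))
Pow(Add(Function('Q')(Function('a')(6, 5)), Add(3, Mul(7, -3))), 2) = Pow(Add(Add(-63, Mul(-21, 9)), Add(3, Mul(7, -3))), 2) = Pow(Add(Add(-63, -189), Add(3, -21)), 2) = Pow(Add(-252, -18), 2) = Pow(-270, 2) = 72900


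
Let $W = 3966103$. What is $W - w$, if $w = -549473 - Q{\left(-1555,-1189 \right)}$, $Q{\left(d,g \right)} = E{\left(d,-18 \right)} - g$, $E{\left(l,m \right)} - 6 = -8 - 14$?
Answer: $4516749$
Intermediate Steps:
$E{\left(l,m \right)} = -16$ ($E{\left(l,m \right)} = 6 - 22 = -16$)
$Q{\left(d,g \right)} = -16 - g$
$w = -550646$ ($w = -549473 - \left(-16 - -1189\right) = -549473 - \left(-16 + 1189\right) = -549473 - 1173 = -550646$)
$W - w = 3966103 - -550646 = 3966103 + 550646 = 4516749$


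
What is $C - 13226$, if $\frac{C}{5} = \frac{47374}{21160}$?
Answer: $- \frac{27962529}{2116} \approx -13215.0$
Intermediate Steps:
$C = \frac{23687}{2116}$ ($C = 5 \cdot \frac{47374}{21160} = 5 \cdot 47374 \cdot \frac{1}{21160} = 5 \cdot \frac{23687}{10580} = \frac{23687}{2116} \approx 11.194$)
$C - 13226 = \frac{23687}{2116} - 13226 = - \frac{27962529}{2116}$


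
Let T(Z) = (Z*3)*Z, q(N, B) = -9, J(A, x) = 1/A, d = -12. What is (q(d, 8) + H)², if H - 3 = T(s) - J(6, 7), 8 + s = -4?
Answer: 6528025/36 ≈ 1.8133e+5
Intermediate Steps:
s = -12 (s = -8 - 4 = -12)
T(Z) = 3*Z² (T(Z) = (3*Z)*Z = 3*Z²)
H = 2609/6 (H = 3 + (3*(-12)² - 1/6) = 3 + (3*144 - 1*⅙) = 3 + (432 - ⅙) = 3 + 2591/6 = 2609/6 ≈ 434.83)
(q(d, 8) + H)² = (-9 + 2609/6)² = (2555/6)² = 6528025/36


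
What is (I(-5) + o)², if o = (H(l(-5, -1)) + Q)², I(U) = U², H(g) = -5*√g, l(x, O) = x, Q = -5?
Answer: -6875 - 7500*I*√5 ≈ -6875.0 - 16771.0*I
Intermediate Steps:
o = (-5 - 5*I*√5)² (o = (-5*I*√5 - 5)² = (-5 - 5*I*√5)² ≈ -100.0 + 111.8*I)
(I(-5) + o)² = ((-5)² + (-100 + 50*I*√5))² = (25 + (-100 + 50*I*√5))² = (-75 + 50*I*√5)²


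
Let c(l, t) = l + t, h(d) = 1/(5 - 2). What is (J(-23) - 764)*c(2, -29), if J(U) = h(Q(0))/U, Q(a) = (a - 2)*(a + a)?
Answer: 474453/23 ≈ 20628.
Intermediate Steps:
Q(a) = 2*a*(-2 + a) (Q(a) = (-2 + a)*(2*a) = 2*a*(-2 + a))
h(d) = 1/3
J(U) = 1/(3*U)
(J(-23) - 764)*c(2, -29) = ((1/3)/(-23) - 764)*(2 - 29) = ((1/3)*(-1/23) - 764)*(-27) = (-1/69 - 764)*(-27) = -52717/69*(-27) = 474453/23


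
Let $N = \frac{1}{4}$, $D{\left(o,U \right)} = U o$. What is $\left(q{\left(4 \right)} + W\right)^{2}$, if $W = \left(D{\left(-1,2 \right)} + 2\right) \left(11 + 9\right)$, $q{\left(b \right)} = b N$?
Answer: $1$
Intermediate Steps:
$N = \frac{1}{4} \approx 0.25$
$q{\left(b \right)} = \frac{b}{4}$ ($q{\left(b \right)} = b \frac{1}{4} = \frac{b}{4}$)
$W = 0$ ($W = \left(2 \left(-1\right) + 2\right) \left(11 + 9\right) = \left(-2 + 2\right) 20 = 0 \cdot 20 = 0$)
$\left(q{\left(4 \right)} + W\right)^{2} = \left(\frac{1}{4} \cdot 4 + 0\right)^{2} = \left(1 + 0\right)^{2} = 1^{2} = 1$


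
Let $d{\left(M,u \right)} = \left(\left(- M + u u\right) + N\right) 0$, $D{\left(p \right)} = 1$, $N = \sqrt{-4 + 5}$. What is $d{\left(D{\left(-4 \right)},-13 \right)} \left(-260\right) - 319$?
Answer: $-319$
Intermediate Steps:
$N = 1$ ($N = \sqrt{1} = 1$)
$d{\left(M,u \right)} = 0$ ($d{\left(M,u \right)} = \left(\left(- M + u u\right) + 1\right) 0 = \left(\left(- M + u^{2}\right) + 1\right) 0 = \left(\left(u^{2} - M\right) + 1\right) 0 = \left(1 + u^{2} - M\right) 0 = 0$)
$d{\left(D{\left(-4 \right)},-13 \right)} \left(-260\right) - 319 = 0 \left(-260\right) - 319 = 0 - 319 = -319$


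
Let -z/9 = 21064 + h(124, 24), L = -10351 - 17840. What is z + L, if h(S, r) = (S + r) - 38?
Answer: -218757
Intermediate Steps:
h(S, r) = -38 + S + r
L = -28191
z = -190566 (z = -9*(21064 + (-38 + 124 + 24)) = -9*(21064 + 110) = -9*21174 = -190566)
z + L = -190566 - 28191 = -218757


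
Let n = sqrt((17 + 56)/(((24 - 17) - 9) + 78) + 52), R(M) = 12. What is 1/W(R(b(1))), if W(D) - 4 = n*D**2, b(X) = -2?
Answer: -19/5216324 + 45*sqrt(3059)/2608162 ≈ 0.00095062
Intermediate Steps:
n = 5*sqrt(3059)/38 (n = sqrt(73/((7 - 9) + 78) + 52) = sqrt(73/(-2 + 78) + 52) = sqrt(73/76 + 52) = sqrt(4025/76) = 5*sqrt(3059)/38 ≈ 7.2774)
W(D) = 4 + 5*sqrt(3059)*D**2/38 (W(D) = 4 + (5*sqrt(3059)/38)*D**2 = 4 + 5*sqrt(3059)*D**2/38)
1/W(R(b(1))) = 1/(4 + (5/38)*sqrt(3059)*12**2) = 1/(4 + (5/38)*sqrt(3059)*144) = 1/(4 + 360*sqrt(3059)/19)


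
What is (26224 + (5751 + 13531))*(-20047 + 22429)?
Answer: 108395292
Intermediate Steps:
(26224 + (5751 + 13531))*(-20047 + 22429) = (26224 + 19282)*2382 = 45506*2382 = 108395292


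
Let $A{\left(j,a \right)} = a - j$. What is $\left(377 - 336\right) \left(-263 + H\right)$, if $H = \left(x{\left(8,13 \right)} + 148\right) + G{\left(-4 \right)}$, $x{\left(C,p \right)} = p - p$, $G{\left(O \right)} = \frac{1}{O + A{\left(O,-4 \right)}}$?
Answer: $- \frac{18901}{4} \approx -4725.3$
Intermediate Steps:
$G{\left(O \right)} = - \frac{1}{4}$ ($G{\left(O \right)} = \frac{1}{O - \left(4 + O\right)} = \frac{1}{-4} = - \frac{1}{4}$)
$x{\left(C,p \right)} = 0$
$H = \frac{591}{4}$ ($H = \left(0 + 148\right) - \frac{1}{4} = 148 - \frac{1}{4} = \frac{591}{4} \approx 147.75$)
$\left(377 - 336\right) \left(-263 + H\right) = \left(377 - 336\right) \left(-263 + \frac{591}{4}\right) = 41 \left(- \frac{461}{4}\right) = - \frac{18901}{4}$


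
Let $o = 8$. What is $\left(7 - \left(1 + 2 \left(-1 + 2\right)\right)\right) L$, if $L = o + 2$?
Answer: $40$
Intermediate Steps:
$L = 10$ ($L = 8 + 2 = 10$)
$\left(7 - \left(1 + 2 \left(-1 + 2\right)\right)\right) L = \left(7 - \left(1 + 2 \left(-1 + 2\right)\right)\right) 10 = \left(7 - 3\right) 10 = 4 \cdot 10 = 40$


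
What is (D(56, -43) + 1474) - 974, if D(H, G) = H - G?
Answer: 599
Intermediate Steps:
(D(56, -43) + 1474) - 974 = ((56 - 1*(-43)) + 1474) - 974 = ((56 + 43) + 1474) - 974 = (99 + 1474) - 974 = 1573 - 974 = 599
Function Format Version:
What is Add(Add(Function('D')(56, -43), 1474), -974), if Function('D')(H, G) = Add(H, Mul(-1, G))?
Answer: 599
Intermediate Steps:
Add(Add(Function('D')(56, -43), 1474), -974) = Add(Add(Add(56, Mul(-1, -43)), 1474), -974) = Add(Add(Add(56, 43), 1474), -974) = Add(Add(99, 1474), -974) = Add(1573, -974) = 599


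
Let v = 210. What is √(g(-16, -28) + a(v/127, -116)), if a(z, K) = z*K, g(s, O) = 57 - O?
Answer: I*√1722755/127 ≈ 10.335*I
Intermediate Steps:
a(z, K) = K*z
√(g(-16, -28) + a(v/127, -116)) = √((57 - 1*(-28)) - 24360/127) = √((57 + 28) - 24360/127) = √(85 - 116*210/127) = √(85 - 24360/127) = √(-13565/127) = I*√1722755/127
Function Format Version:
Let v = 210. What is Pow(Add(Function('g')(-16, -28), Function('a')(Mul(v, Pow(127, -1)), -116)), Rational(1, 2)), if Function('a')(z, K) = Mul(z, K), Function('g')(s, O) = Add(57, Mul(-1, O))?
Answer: Mul(Rational(1, 127), I, Pow(1722755, Rational(1, 2))) ≈ Mul(10.335, I)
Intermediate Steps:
Function('a')(z, K) = Mul(K, z)
Pow(Add(Function('g')(-16, -28), Function('a')(Mul(v, Pow(127, -1)), -116)), Rational(1, 2)) = Pow(Add(Add(57, Mul(-1, -28)), Mul(-116, Mul(210, Pow(127, -1)))), Rational(1, 2)) = Pow(Add(Add(57, 28), Mul(-116, Mul(210, Rational(1, 127)))), Rational(1, 2)) = Pow(Add(85, Mul(-116, Rational(210, 127))), Rational(1, 2)) = Pow(Add(85, Rational(-24360, 127)), Rational(1, 2)) = Pow(Rational(-13565, 127), Rational(1, 2)) = Mul(Rational(1, 127), I, Pow(1722755, Rational(1, 2)))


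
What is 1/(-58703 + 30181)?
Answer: -1/28522 ≈ -3.5061e-5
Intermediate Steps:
1/(-58703 + 30181) = 1/(-28522) = -1/28522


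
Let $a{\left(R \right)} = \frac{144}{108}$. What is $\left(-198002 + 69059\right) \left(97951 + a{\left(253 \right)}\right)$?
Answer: $-12630267717$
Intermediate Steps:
$a{\left(R \right)} = \frac{4}{3}$ ($a{\left(R \right)} = 144 \cdot \frac{1}{108} = \frac{4}{3}$)
$\left(-198002 + 69059\right) \left(97951 + a{\left(253 \right)}\right) = \left(-198002 + 69059\right) \left(97951 + \frac{4}{3}\right) = \left(-128943\right) \frac{293857}{3} = -12630267717$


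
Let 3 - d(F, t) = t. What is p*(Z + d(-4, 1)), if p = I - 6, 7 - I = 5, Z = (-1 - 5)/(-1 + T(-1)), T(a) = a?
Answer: -20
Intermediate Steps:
Z = 3 (Z = (-1 - 5)/(-1 - 1) = -6/(-2) = -6*(-1/2) = 3)
I = 2 (I = 7 - 1*5 = 7 - 5 = 2)
d(F, t) = 3 - t
p = -4 (p = 2 - 6 = -4)
p*(Z + d(-4, 1)) = -4*(3 + (3 - 1*1)) = -4*(3 + (3 - 1)) = -4*(3 + 2) = -4*5 = -20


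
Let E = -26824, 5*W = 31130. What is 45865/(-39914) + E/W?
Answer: -678104313/124252282 ≈ -5.4575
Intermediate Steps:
W = 6226 (W = (⅕)*31130 = 6226)
45865/(-39914) + E/W = 45865/(-39914) - 26824/6226 = 45865*(-1/39914) - 26824*1/6226 = -45865/39914 - 13412/3113 = -678104313/124252282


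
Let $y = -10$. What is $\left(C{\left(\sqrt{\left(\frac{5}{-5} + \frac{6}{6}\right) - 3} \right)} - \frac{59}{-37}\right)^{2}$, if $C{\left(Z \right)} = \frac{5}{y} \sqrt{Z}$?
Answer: $\frac{\left(118 - 37 \sqrt[4]{3} \sqrt{i}\right)^{2}}{5476} \approx 1.0588 - 1.0509 i$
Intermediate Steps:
$C{\left(Z \right)} = - \frac{\sqrt{Z}}{2}$ ($C{\left(Z \right)} = \frac{5}{-10} \sqrt{Z} = 5 \left(- \frac{1}{10}\right) \sqrt{Z} = - \frac{\sqrt{Z}}{2}$)
$\left(C{\left(\sqrt{\left(\frac{5}{-5} + \frac{6}{6}\right) - 3} \right)} - \frac{59}{-37}\right)^{2} = \left(- \frac{\sqrt{\sqrt{\left(\frac{5}{-5} + \frac{6}{6}\right) - 3}}}{2} - \frac{59}{-37}\right)^{2} = \left(- \frac{\sqrt{\sqrt{\left(5 \left(- \frac{1}{5}\right) + 6 \cdot \frac{1}{6}\right) - 3}}}{2} - - \frac{59}{37}\right)^{2} = \left(- \frac{\sqrt{\sqrt{\left(-1 + 1\right) - 3}}}{2} + \frac{59}{37}\right)^{2} = \left(- \frac{\sqrt{\sqrt{0 - 3}}}{2} + \frac{59}{37}\right)^{2} = \left(- \frac{\sqrt{\sqrt{-3}}}{2} + \frac{59}{37}\right)^{2} = \left(- \frac{\sqrt{i \sqrt{3}}}{2} + \frac{59}{37}\right)^{2} = \left(- \frac{\sqrt[4]{3} \sqrt{i}}{2} + \frac{59}{37}\right)^{2} = \left(\frac{59}{37} - \frac{\sqrt[4]{3} \sqrt{i}}{2}\right)^{2}$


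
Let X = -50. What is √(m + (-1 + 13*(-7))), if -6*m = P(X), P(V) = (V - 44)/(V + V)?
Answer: I*√82941/30 ≈ 9.5998*I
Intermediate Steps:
P(V) = (-44 + V)/(2*V) (P(V) = (-44 + V)/((2*V)) = (-44 + V)*(1/(2*V)) = (-44 + V)/(2*V))
m = -47/300 (m = -(-44 - 50)/(12*(-50)) = -(-1)*(-94)/(12*50) = -⅙*47/50 = -47/300 ≈ -0.15667)
√(m + (-1 + 13*(-7))) = √(-47/300 + (-1 + 13*(-7))) = √(-47/300 + (-1 - 91)) = √(-47/300 - 92) = √(-27647/300) = I*√82941/30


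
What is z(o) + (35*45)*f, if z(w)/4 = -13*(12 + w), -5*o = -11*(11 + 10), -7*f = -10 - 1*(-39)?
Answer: -47757/5 ≈ -9551.4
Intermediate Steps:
f = -29/7 (f = -(-10 - 1*(-39))/7 = -(-10 + 39)/7 = -⅐*29 = -29/7 ≈ -4.1429)
o = 231/5 (o = -(-11)*(11 + 10)/5 = -(-11)*21/5 = -⅕*(-231) = 231/5 ≈ 46.200)
z(w) = -624 - 52*w (z(w) = 4*(-13*(12 + w)) = 4*(-156 - 13*w) = -624 - 52*w)
z(o) + (35*45)*f = (-624 - 52*231/5) + (35*45)*(-29/7) = (-624 - 12012/5) + 1575*(-29/7) = -15132/5 - 6525 = -47757/5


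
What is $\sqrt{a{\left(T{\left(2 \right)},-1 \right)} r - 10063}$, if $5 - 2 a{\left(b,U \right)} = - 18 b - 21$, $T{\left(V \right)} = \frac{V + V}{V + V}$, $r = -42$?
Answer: $i \sqrt{10987} \approx 104.82 i$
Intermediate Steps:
$T{\left(V \right)} = 1$ ($T{\left(V \right)} = \frac{2 V}{2 V} = 2 V \frac{1}{2 V} = 1$)
$a{\left(b,U \right)} = 13 + 9 b$ ($a{\left(b,U \right)} = \frac{5}{2} - \frac{- 18 b - 21}{2} = \frac{5}{2} - \frac{-21 - 18 b}{2} = \frac{5}{2} + \left(\frac{21}{2} + 9 b\right) = 13 + 9 b$)
$\sqrt{a{\left(T{\left(2 \right)},-1 \right)} r - 10063} = \sqrt{\left(13 + 9 \cdot 1\right) \left(-42\right) - 10063} = \sqrt{\left(13 + 9\right) \left(-42\right) - 10063} = \sqrt{22 \left(-42\right) - 10063} = \sqrt{-924 - 10063} = \sqrt{-10987} = i \sqrt{10987}$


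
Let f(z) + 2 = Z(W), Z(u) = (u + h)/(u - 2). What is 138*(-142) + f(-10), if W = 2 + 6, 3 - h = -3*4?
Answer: -117565/6 ≈ -19594.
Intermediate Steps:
h = 15 (h = 3 - (-3)*4 = 3 - 1*(-12) = 3 + 12 = 15)
W = 8
Z(u) = (15 + u)/(-2 + u) (Z(u) = (u + 15)/(u - 2) = (15 + u)/(-2 + u))
f(z) = 11/6 (f(z) = -2 + (15 + 8)/(-2 + 8) = -2 + 23/6 = 11/6)
138*(-142) + f(-10) = 138*(-142) + 11/6 = -19596 + 11/6 = -117565/6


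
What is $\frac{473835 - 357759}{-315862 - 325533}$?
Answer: $- \frac{116076}{641395} \approx -0.18097$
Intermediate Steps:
$\frac{473835 - 357759}{-315862 - 325533} = \frac{116076}{-641395} = 116076 \left(- \frac{1}{641395}\right) = - \frac{116076}{641395}$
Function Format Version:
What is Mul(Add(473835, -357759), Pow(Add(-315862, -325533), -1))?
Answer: Rational(-116076, 641395) ≈ -0.18097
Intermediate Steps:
Mul(Add(473835, -357759), Pow(Add(-315862, -325533), -1)) = Mul(116076, Pow(-641395, -1)) = Mul(116076, Rational(-1, 641395)) = Rational(-116076, 641395)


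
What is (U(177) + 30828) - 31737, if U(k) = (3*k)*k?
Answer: 93078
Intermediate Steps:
U(k) = 3*k²
(U(177) + 30828) - 31737 = (3*177² + 30828) - 31737 = (3*31329 + 30828) - 31737 = (93987 + 30828) - 31737 = 124815 - 31737 = 93078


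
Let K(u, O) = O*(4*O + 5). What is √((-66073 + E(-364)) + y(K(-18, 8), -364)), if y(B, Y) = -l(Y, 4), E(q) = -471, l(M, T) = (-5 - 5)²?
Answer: 2*I*√16661 ≈ 258.15*I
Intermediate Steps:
l(M, T) = 100 (l(M, T) = (-10)² = 100)
K(u, O) = O*(5 + 4*O)
y(B, Y) = -100 (y(B, Y) = -1*100 = -100)
√((-66073 + E(-364)) + y(K(-18, 8), -364)) = √((-66073 - 471) - 100) = √(-66544 - 100) = √(-66644) = 2*I*√16661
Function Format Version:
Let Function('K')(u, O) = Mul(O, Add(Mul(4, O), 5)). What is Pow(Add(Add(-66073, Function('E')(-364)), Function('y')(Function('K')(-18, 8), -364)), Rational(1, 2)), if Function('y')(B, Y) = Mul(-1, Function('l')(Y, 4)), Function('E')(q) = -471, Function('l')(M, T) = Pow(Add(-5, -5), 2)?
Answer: Mul(2, I, Pow(16661, Rational(1, 2))) ≈ Mul(258.15, I)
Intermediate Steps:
Function('l')(M, T) = 100 (Function('l')(M, T) = Pow(-10, 2) = 100)
Function('K')(u, O) = Mul(O, Add(5, Mul(4, O)))
Function('y')(B, Y) = -100 (Function('y')(B, Y) = Mul(-1, 100) = -100)
Pow(Add(Add(-66073, Function('E')(-364)), Function('y')(Function('K')(-18, 8), -364)), Rational(1, 2)) = Pow(Add(Add(-66073, -471), -100), Rational(1, 2)) = Pow(Add(-66544, -100), Rational(1, 2)) = Pow(-66644, Rational(1, 2)) = Mul(2, I, Pow(16661, Rational(1, 2)))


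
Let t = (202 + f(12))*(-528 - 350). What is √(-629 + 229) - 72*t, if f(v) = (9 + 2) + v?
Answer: 14223600 + 20*I ≈ 1.4224e+7 + 20.0*I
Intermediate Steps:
f(v) = 11 + v
t = -197550 (t = (202 + (11 + 12))*(-528 - 350) = (202 + 23)*(-878) = 225*(-878) = -197550)
√(-629 + 229) - 72*t = √(-629 + 229) - 72*(-197550) = √(-400) + 14223600 = 20*I + 14223600 = 14223600 + 20*I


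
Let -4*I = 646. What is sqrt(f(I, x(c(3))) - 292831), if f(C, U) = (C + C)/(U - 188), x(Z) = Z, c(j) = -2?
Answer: I*sqrt(29282930)/10 ≈ 541.14*I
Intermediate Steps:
I = -323/2 (I = -1/4*646 = -323/2 ≈ -161.50)
f(C, U) = 2*C/(-188 + U) (f(C, U) = (2*C)/(-188 + U) = 2*C/(-188 + U))
sqrt(f(I, x(c(3))) - 292831) = sqrt(2*(-323/2)/(-188 - 2) - 292831) = sqrt(2*(-323/2)/(-190) - 292831) = sqrt(2*(-323/2)*(-1/190) - 292831) = sqrt(17/10 - 292831) = sqrt(-2928293/10) = I*sqrt(29282930)/10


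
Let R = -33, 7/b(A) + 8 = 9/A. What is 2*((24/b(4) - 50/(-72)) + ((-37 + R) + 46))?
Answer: -10841/126 ≈ -86.040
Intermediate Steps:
b(A) = 7/(-8 + 9/A)
2*((24/b(4) - 50/(-72)) + ((-37 + R) + 46)) = 2*((24/((-7*4/(-9 + 8*4))) - 50/(-72)) + ((-37 - 33) + 46)) = 2*((24/((-7*4/(-9 + 32))) - 50*(-1/72)) + (-70 + 46)) = 2*((24/((-7*4/23)) + 25/36) - 24) = 2*((24/((-7*4*1/23)) + 25/36) - 24) = 2*((24/(-28/23) + 25/36) - 24) = 2*((24*(-23/28) + 25/36) - 24) = 2*((-138/7 + 25/36) - 24) = 2*(-4793/252 - 24) = 2*(-10841/252) = -10841/126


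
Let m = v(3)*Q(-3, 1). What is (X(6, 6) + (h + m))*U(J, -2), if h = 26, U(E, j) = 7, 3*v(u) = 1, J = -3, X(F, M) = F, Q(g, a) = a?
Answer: 679/3 ≈ 226.33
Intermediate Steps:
v(u) = ⅓ (v(u) = (⅓)*1 = ⅓)
m = ⅓ (m = (⅓)*1 = ⅓ ≈ 0.33333)
(X(6, 6) + (h + m))*U(J, -2) = (6 + (26 + ⅓))*7 = (6 + 79/3)*7 = (97/3)*7 = 679/3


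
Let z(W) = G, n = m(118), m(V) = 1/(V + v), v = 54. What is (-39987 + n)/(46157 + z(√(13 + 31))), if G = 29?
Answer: -6877763/7943992 ≈ -0.86578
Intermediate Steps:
m(V) = 1/(54 + V) (m(V) = 1/(V + 54) = 1/(54 + V))
n = 1/172 (n = 1/(54 + 118) = 1/172 ≈ 0.0058140)
z(W) = 29
(-39987 + n)/(46157 + z(√(13 + 31))) = (-39987 + 1/172)/(46157 + 29) = -6877763/172/46186 = -6877763/172*1/46186 = -6877763/7943992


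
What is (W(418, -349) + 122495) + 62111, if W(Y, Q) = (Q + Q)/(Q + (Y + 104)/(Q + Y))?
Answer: 1449726972/7853 ≈ 1.8461e+5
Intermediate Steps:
W(Y, Q) = 2*Q/(Q + (104 + Y)/(Q + Y)) (W(Y, Q) = (2*Q)/(Q + (104 + Y)/(Q + Y)) = 2*Q/(Q + (104 + Y)/(Q + Y)))
(W(418, -349) + 122495) + 62111 = (2*(-349)*(-349 + 418)/(104 + 418 + (-349)² - 349*418) + 122495) + 62111 = (2*(-349)*69/(104 + 418 + 121801 - 145882) + 122495) + 62111 = (2*(-349)*69/(-23559) + 122495) + 62111 = (2*(-349)*(-1/23559)*69 + 122495) + 62111 = (16054/7853 + 122495) + 62111 = 961969289/7853 + 62111 = 1449726972/7853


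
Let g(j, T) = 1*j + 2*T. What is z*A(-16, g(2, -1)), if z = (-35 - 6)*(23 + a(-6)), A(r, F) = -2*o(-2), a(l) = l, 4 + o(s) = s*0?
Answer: -5576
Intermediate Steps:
o(s) = -4 (o(s) = -4 + s*0 = -4 + 0 = -4)
g(j, T) = j + 2*T
A(r, F) = 8 (A(r, F) = -2*(-4) = 8)
z = -697 (z = (-35 - 6)*(23 - 6) = -41*17 = -697)
z*A(-16, g(2, -1)) = -697*8 = -5576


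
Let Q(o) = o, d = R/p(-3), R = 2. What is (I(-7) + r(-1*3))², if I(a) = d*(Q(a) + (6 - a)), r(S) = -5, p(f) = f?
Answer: 81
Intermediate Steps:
d = -⅔ (d = 2/(-3) = 2*(-⅓) = -⅔ ≈ -0.66667)
I(a) = -4 (I(a) = -2*(a + (6 - a))/3 = -⅔*6 = -4)
(I(-7) + r(-1*3))² = (-4 - 5)² = (-9)² = 81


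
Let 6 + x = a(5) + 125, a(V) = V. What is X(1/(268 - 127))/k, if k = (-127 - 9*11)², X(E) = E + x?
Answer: 17485/7201716 ≈ 0.0024279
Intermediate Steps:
x = 124 (x = -6 + (5 + 125) = -6 + 130 = 124)
X(E) = 124 + E (X(E) = E + 124 = 124 + E)
k = 51076 (k = (-127 - 99)² = (-226)² = 51076)
X(1/(268 - 127))/k = (124 + 1/(268 - 127))/51076 = (124 + 1/141)*(1/51076) = (17485/141)*(1/51076) = 17485/7201716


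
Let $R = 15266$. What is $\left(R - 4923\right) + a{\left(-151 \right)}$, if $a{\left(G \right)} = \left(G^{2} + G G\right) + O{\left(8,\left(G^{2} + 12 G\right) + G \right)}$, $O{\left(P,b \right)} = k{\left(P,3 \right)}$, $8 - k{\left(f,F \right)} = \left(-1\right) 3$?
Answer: $55956$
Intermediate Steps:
$k{\left(f,F \right)} = 11$ ($k{\left(f,F \right)} = 8 - \left(-1\right) 3 = 8 - -3 = 8 + 3 = 11$)
$O{\left(P,b \right)} = 11$
$a{\left(G \right)} = 11 + 2 G^{2}$ ($a{\left(G \right)} = \left(G^{2} + G G\right) + 11 = \left(G^{2} + G^{2}\right) + 11 = 2 G^{2} + 11 = 11 + 2 G^{2}$)
$\left(R - 4923\right) + a{\left(-151 \right)} = \left(15266 - 4923\right) + \left(11 + 2 \left(-151\right)^{2}\right) = \left(15266 - 4923\right) + \left(11 + 2 \cdot 22801\right) = 10343 + \left(11 + 45602\right) = 10343 + 45613 = 55956$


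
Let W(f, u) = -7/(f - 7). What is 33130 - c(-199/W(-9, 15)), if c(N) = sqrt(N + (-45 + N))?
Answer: 33130 - I*sqrt(46781)/7 ≈ 33130.0 - 30.898*I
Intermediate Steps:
W(f, u) = -7/(-7 + f)
c(N) = sqrt(-45 + 2*N)
33130 - c(-199/W(-9, 15)) = 33130 - sqrt(-45 + 2*(-199/((-7/(-7 - 9))))) = 33130 - sqrt(-45 + 2*(-199/((-7/(-16))))) = 33130 - sqrt(-45 + 2*(-199/((-7*(-1/16))))) = 33130 - sqrt(-45 + 2*(-199/7/16)) = 33130 - sqrt(-45 + 2*(-199*16/7)) = 33130 - sqrt(-45 + 2*(-3184/7)) = 33130 - sqrt(-45 - 6368/7) = 33130 - sqrt(-6683/7) = 33130 - I*sqrt(46781)/7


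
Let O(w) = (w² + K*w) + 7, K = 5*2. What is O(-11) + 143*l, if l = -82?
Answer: -11708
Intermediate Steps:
K = 10
O(w) = 7 + w² + 10*w (O(w) = (w² + 10*w) + 7 = 7 + w² + 10*w)
O(-11) + 143*l = (7 + (-11)² + 10*(-11)) + 143*(-82) = (7 + 121 - 110) - 11726 = 18 - 11726 = -11708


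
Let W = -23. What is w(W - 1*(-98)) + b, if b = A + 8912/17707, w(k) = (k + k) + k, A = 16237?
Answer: 291501546/17707 ≈ 16463.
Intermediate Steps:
w(k) = 3*k (w(k) = 2*k + k = 3*k)
b = 287517471/17707 (b = 16237 + 8912/17707 = 287517471/17707 ≈ 16238.)
w(W - 1*(-98)) + b = 3*(-23 - 1*(-98)) + 287517471/17707 = 3*(-23 + 98) + 287517471/17707 = 3*75 + 287517471/17707 = 225 + 287517471/17707 = 291501546/17707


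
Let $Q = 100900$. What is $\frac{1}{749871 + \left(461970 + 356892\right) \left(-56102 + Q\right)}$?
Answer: $\frac{1}{36684129747} \approx 2.726 \cdot 10^{-11}$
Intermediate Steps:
$\frac{1}{749871 + \left(461970 + 356892\right) \left(-56102 + Q\right)} = \frac{1}{749871 + \left(461970 + 356892\right) \left(-56102 + 100900\right)} = \frac{1}{749871 + 818862 \cdot 44798} = \frac{1}{749871 + 36683379876} = \frac{1}{36684129747}$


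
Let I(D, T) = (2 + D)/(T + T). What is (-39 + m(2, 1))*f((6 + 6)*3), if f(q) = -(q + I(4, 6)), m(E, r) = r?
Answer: 1387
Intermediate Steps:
I(D, T) = (2 + D)/(2*T) (I(D, T) = (2 + D)/((2*T)) = (2 + D)*(1/(2*T)) = (2 + D)/(2*T))
f(q) = -½ - q (f(q) = -(q + (½)*(2 + 4)/6) = -(q + (½)*(⅙)*6) = -(q + ½) = -(½ + q) = -½ - q)
(-39 + m(2, 1))*f((6 + 6)*3) = (-39 + 1)*(-½ - (6 + 6)*3) = -38*(-½ - 12*3) = -38*(-½ - 1*36) = -38*(-½ - 36) = -38*(-73/2) = 1387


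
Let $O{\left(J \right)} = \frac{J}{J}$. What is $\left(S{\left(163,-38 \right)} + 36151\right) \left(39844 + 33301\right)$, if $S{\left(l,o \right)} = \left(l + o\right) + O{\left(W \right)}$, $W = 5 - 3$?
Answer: $2653481165$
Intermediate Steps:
$W = 2$ ($W = 5 - 3 = 2$)
$O{\left(J \right)} = 1$
$S{\left(l,o \right)} = 1 + l + o$ ($S{\left(l,o \right)} = \left(l + o\right) + 1 = 1 + l + o$)
$\left(S{\left(163,-38 \right)} + 36151\right) \left(39844 + 33301\right) = \left(\left(1 + 163 - 38\right) + 36151\right) \left(39844 + 33301\right) = \left(126 + 36151\right) 73145 = 36277 \cdot 73145 = 2653481165$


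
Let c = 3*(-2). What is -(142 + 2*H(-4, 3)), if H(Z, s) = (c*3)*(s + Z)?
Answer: -178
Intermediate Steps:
c = -6
H(Z, s) = -18*Z - 18*s (H(Z, s) = (-6*3)*(s + Z) = -18*(Z + s) = -18*Z - 18*s)
-(142 + 2*H(-4, 3)) = -(142 + 2*(-18*(-4) - 18*3)) = -(142 + 2*(72 - 54)) = -(142 + 2*18) = -(142 + 36) = -1*178 = -178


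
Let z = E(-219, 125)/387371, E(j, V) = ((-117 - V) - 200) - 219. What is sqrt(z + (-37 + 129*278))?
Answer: sqrt(5375766391986594)/387371 ≈ 189.27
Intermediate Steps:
E(j, V) = -536 - V (E(j, V) = (-317 - V) - 219 = -536 - V)
z = -661/387371 (z = (-536 - 1*125)/387371 = (-536 - 125)*(1/387371) = -661*1/387371 = -661/387371 ≈ -0.0017064)
sqrt(z + (-37 + 129*278)) = sqrt(-661/387371 + (-37 + 129*278)) = sqrt(-661/387371 + (-37 + 35862)) = sqrt(-661/387371 + 35825) = sqrt(13877565414/387371) = sqrt(5375766391986594)/387371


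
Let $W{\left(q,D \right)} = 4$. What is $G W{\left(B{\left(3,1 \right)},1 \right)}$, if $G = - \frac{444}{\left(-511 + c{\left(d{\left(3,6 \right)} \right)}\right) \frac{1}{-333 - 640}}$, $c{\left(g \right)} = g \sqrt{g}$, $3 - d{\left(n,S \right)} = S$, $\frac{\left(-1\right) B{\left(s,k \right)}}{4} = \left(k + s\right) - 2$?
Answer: $- \frac{220758132}{65287} + \frac{1296036 i \sqrt{3}}{65287} \approx -3381.3 + 34.384 i$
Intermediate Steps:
$B{\left(s,k \right)} = 8 - 4 k - 4 s$ ($B{\left(s,k \right)} = - 4 \left(\left(k + s\right) - 2\right) = - 4 \left(-2 + k + s\right) = 8 - 4 k - 4 s$)
$d{\left(n,S \right)} = 3 - S$
$c{\left(g \right)} = g^{\frac{3}{2}}$
$G = - \frac{444}{\frac{73}{139} + \frac{3 i \sqrt{3}}{973}}$ ($G = - \frac{444}{\left(-511 + \left(3 - 6\right)^{\frac{3}{2}}\right) \frac{1}{-333 - 640}} = - \frac{444}{\left(-511 + \left(3 - 6\right)^{\frac{3}{2}}\right) \frac{1}{-973}} = - \frac{444}{\left(-511 + \left(-3\right)^{\frac{3}{2}}\right) \left(- \frac{1}{973}\right)} = - \frac{444}{\left(-511 - 3 i \sqrt{3}\right) \left(- \frac{1}{973}\right)} = - \frac{444}{\frac{73}{139} + \frac{3 i \sqrt{3}}{973}} \approx -845.34 + 8.5959 i$)
$G W{\left(B{\left(3,1 \right)},1 \right)} = \left(- \frac{55189533}{65287} + \frac{324009 i \sqrt{3}}{65287}\right) 4 = - \frac{220758132}{65287} + \frac{1296036 i \sqrt{3}}{65287}$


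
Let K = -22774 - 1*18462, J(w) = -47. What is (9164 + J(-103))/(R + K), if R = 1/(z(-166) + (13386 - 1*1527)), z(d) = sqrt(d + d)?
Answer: 9117*(-2*sqrt(83) + 11859*I)/(-489017723*I + 82472*sqrt(83)) ≈ -0.22109 + 6.8212e-13*I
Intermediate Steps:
z(d) = sqrt(2)*sqrt(d) (z(d) = sqrt(2*d) = sqrt(2)*sqrt(d))
R = 1/(11859 + 2*I*sqrt(83)) (R = 1/(sqrt(2)*sqrt(-166) + (13386 - 1*1527)) = 1/(sqrt(2)*(I*sqrt(166)) + (13386 - 1527)) = 1/(2*I*sqrt(83) + 11859) = 1/(11859 + 2*I*sqrt(83)) ≈ 8.4324e-5 - 1.296e-7*I)
K = -41236 (K = -22774 - 18462 = -41236)
(9164 + J(-103))/(R + K) = (9164 - 47)/((11859/140636213 - 2*I*sqrt(83)/140636213) - 41236) = 9117/(-5799274867409/140636213 - 2*I*sqrt(83)/140636213)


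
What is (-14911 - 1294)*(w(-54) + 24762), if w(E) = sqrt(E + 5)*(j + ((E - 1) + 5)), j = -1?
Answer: -401268210 + 5785185*I ≈ -4.0127e+8 + 5.7852e+6*I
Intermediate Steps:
w(E) = sqrt(5 + E)*(3 + E) (w(E) = sqrt(E + 5)*(-1 + ((E - 1) + 5)) = sqrt(5 + E)*(-1 + ((-1 + E) + 5)) = sqrt(5 + E)*(-1 + (4 + E)) = sqrt(5 + E)*(3 + E))
(-14911 - 1294)*(w(-54) + 24762) = (-14911 - 1294)*(sqrt(5 - 54)*(3 - 54) + 24762) = -16205*(sqrt(-49)*(-51) + 24762) = -16205*((7*I)*(-51) + 24762) = -16205*(-357*I + 24762) = -16205*(24762 - 357*I) = -401268210 + 5785185*I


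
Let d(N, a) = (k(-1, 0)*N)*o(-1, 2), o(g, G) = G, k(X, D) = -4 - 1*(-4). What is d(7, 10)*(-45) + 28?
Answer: 28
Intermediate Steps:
k(X, D) = 0 (k(X, D) = -4 + 4 = 0)
d(N, a) = 0 (d(N, a) = (0*N)*2 = 0*2 = 0)
d(7, 10)*(-45) + 28 = 0*(-45) + 28 = 0 + 28 = 28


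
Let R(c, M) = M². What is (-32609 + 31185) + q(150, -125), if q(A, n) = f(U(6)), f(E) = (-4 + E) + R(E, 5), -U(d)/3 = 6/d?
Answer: -1406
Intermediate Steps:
U(d) = -18/d
f(E) = 21 + E (f(E) = (-4 + E) + 5² = (-4 + E) + 25 = 21 + E)
q(A, n) = 18 (q(A, n) = 21 - 18/6 = 21 - 18*⅙ = 21 - 3 = 18)
(-32609 + 31185) + q(150, -125) = (-32609 + 31185) + 18 = -1424 + 18 = -1406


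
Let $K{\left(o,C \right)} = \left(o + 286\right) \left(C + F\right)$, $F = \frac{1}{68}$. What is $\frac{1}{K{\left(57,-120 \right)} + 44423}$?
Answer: $\frac{68}{222227} \approx 0.00030599$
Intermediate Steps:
$F = \frac{1}{68} \approx 0.014706$
$K{\left(o,C \right)} = \left(286 + o\right) \left(\frac{1}{68} + C\right)$ ($K{\left(o,C \right)} = \left(o + 286\right) \left(C + \frac{1}{68}\right) = \left(286 + o\right) \left(\frac{1}{68} + C\right)$)
$\frac{1}{K{\left(57,-120 \right)} + 44423} = \frac{1}{\left(\frac{143}{34} + 286 \left(-120\right) + \frac{1}{68} \cdot 57 - 6840\right) + 44423} = \frac{1}{\left(\frac{143}{34} - 34320 + \frac{57}{68} - 6840\right) + 44423} = \frac{1}{- \frac{2798537}{68} + 44423} = \frac{1}{\frac{222227}{68}} = \frac{68}{222227}$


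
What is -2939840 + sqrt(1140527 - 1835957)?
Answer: -2939840 + 3*I*sqrt(77270) ≈ -2.9398e+6 + 833.92*I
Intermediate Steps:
-2939840 + sqrt(1140527 - 1835957) = -2939840 + sqrt(-695430) = -2939840 + 3*I*sqrt(77270)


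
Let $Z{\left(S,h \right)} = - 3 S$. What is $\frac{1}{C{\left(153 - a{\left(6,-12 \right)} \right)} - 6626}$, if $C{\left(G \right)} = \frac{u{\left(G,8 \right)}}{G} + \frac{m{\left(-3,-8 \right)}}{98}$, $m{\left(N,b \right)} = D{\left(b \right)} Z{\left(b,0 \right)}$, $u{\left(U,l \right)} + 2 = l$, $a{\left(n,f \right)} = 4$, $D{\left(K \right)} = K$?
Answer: $- \frac{7301}{48390436} \approx -0.00015088$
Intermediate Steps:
$u{\left(U,l \right)} = -2 + l$
$m{\left(N,b \right)} = - 3 b^{2}$ ($m{\left(N,b \right)} = b \left(- 3 b\right) = - 3 b^{2}$)
$C{\left(G \right)} = - \frac{96}{49} + \frac{6}{G}$ ($C{\left(G \right)} = \frac{-2 + 8}{G} + \frac{\left(-3\right) \left(-8\right)^{2}}{98} = \frac{6}{G} + \left(-3\right) 64 \cdot \frac{1}{98} = \frac{6}{G} - \frac{96}{49} = - \frac{96}{49} + \frac{6}{G}$)
$\frac{1}{C{\left(153 - a{\left(6,-12 \right)} \right)} - 6626} = \frac{1}{\left(- \frac{96}{49} + \frac{6}{153 - 4}\right) - 6626} = \frac{1}{\left(- \frac{96}{49} + \frac{6}{149}\right) - 6626} = \frac{1}{- \frac{14010}{7301} - 6626} = \frac{1}{- \frac{48390436}{7301}} = - \frac{7301}{48390436}$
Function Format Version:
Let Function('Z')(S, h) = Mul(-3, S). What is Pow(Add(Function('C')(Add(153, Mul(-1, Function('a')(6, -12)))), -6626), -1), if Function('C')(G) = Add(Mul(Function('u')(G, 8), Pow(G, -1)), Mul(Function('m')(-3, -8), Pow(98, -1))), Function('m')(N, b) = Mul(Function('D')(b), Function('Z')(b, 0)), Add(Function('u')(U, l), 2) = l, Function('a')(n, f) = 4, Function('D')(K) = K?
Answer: Rational(-7301, 48390436) ≈ -0.00015088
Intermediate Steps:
Function('u')(U, l) = Add(-2, l)
Function('m')(N, b) = Mul(-3, Pow(b, 2)) (Function('m')(N, b) = Mul(b, Mul(-3, b)) = Mul(-3, Pow(b, 2)))
Function('C')(G) = Add(Rational(-96, 49), Mul(6, Pow(G, -1))) (Function('C')(G) = Add(Mul(Add(-2, 8), Pow(G, -1)), Mul(Mul(-3, Pow(-8, 2)), Pow(98, -1))) = Add(Mul(6, Pow(G, -1)), Mul(Mul(-3, 64), Rational(1, 98))) = Add(Mul(6, Pow(G, -1)), Mul(-192, Rational(1, 98))) = Add(Mul(6, Pow(G, -1)), Rational(-96, 49)) = Add(Rational(-96, 49), Mul(6, Pow(G, -1))))
Pow(Add(Function('C')(Add(153, Mul(-1, Function('a')(6, -12)))), -6626), -1) = Pow(Add(Add(Rational(-96, 49), Mul(6, Pow(Add(153, Mul(-1, 4)), -1))), -6626), -1) = Pow(Add(Add(Rational(-96, 49), Mul(6, Pow(Add(153, -4), -1))), -6626), -1) = Pow(Add(Add(Rational(-96, 49), Mul(6, Pow(149, -1))), -6626), -1) = Pow(Add(Add(Rational(-96, 49), Mul(6, Rational(1, 149))), -6626), -1) = Pow(Add(Add(Rational(-96, 49), Rational(6, 149)), -6626), -1) = Pow(Add(Rational(-14010, 7301), -6626), -1) = Pow(Rational(-48390436, 7301), -1) = Rational(-7301, 48390436)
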